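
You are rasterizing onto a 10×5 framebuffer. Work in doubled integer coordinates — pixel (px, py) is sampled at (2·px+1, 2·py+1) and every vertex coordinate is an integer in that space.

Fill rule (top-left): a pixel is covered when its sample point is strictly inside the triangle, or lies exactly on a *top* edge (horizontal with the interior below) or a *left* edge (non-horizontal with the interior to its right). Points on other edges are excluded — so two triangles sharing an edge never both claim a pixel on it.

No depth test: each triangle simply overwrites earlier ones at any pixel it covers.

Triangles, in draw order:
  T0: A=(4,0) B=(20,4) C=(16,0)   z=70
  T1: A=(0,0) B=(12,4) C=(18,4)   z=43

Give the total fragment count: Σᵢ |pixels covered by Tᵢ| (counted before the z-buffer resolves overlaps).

T0:
  2·area = 48  (B↔C swapped to make it positive)
  edge (4, 0)→(16, 0): d=(12,0) top-left  bias=+0
  edge (16, 0)→(20, 4): d=(4,4) right/bottom  bias=-1
  edge (20, 4)→(4, 0): d=(-16,-4) top-left  bias=+0
    (4,0)@(9, 1): e=[12,32,4] → █
    (5,0)@(11, 1): e=[12,24,12] → █
    (6,0)@(13, 1): e=[12,16,20] → █
    (7,0)@(15, 1): e=[12,8,28] → █
    (8,0)@(17, 1): e=[12,0,36] → ·  [on edge]
    (4,1)@(9, 3): e=[36,40,-28] → ·
    (5,1)@(11, 3): e=[36,32,-20] → ·
    (6,1)@(13, 3): e=[36,24,-12] → ·
    (7,1)@(15, 3): e=[36,16,-4] → ·
    (8,1)@(17, 3): e=[36,8,4] → █
    (9,1)@(19, 3): e=[36,0,12] → ·  [on edge]
    (8,2)@(17, 5): e=[60,16,-28] → ·
  covered (5 px):
    · · · · █ █ █ █ · ·
    · · · · · · · · █ ·
    · · · · · · · · · ·
    · · · · · · · · · ·
    · · · · · · · · · ·
T1:
  2·area = 24  (B↔C swapped to make it positive)
  edge (0, 0)→(18, 4): d=(18,4) right/bottom  bias=-1
  edge (18, 4)→(12, 4): d=(-6,0) right/bottom  bias=-1
  edge (12, 4)→(0, 0): d=(-12,-4) top-left  bias=+0
    (1,0)@(3, 1): e=[6,18,0] → █  [on edge]
    (2,0)@(5, 1): e=[-2,18,8] → ·
    (1,1)@(3, 3): e=[42,6,-24] → ·
    (4,1)@(9, 3): e=[18,6,0] → █  [on edge]
    (5,1)@(11, 3): e=[10,6,8] → █
    (6,1)@(13, 3): e=[2,6,16] → █
    (7,1)@(15, 3): e=[-6,6,24] → ·
    (4,2)@(9, 5): e=[54,-6,-24] → ·
    (5,2)@(11, 5): e=[46,-6,-16] → ·
    (6,2)@(13, 5): e=[38,-6,-8] → ·
    (7,2)@(15, 5): e=[30,-6,0] → ·  [on edge]
  covered (4 px):
    · █ · · · · · · · ·
    · · · · █ █ █ · · ·
    · · · · · · · · · ·
    · · · · · · · · · ·
    · · · · · · · · · ·

Answer: 9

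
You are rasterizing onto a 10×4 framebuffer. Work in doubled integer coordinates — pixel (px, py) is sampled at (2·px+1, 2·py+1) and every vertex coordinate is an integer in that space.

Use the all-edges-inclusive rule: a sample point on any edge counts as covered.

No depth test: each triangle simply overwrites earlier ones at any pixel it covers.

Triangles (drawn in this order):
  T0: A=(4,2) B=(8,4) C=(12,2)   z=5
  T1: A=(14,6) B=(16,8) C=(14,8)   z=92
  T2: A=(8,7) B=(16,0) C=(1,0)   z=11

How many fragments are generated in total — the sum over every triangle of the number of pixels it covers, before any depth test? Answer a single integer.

T0:
  2·area = 16  (B↔C swapped to make it positive)
  edge (4, 2)→(12, 2): d=(8,0) inclusive
  edge (12, 2)→(8, 4): d=(-4,2) inclusive
  edge (8, 4)→(4, 2): d=(-4,-2) inclusive
    (3,1)@(7, 3): e=[8,6,2] → █
    (4,1)@(9, 3): e=[8,2,6] → █
    (5,1)@(11, 3): e=[8,-2,10] → ·
    (3,2)@(7, 5): e=[24,-2,-6] → ·
    (4,2)@(9, 5): e=[24,-6,-2] → ·
  covered (2 px):
    · · · · · · · · · ·
    · · · █ █ · · · · ·
    · · · · · · · · · ·
    · · · · · · · · · ·
T1:
  2·area = 4
  edge (14, 6)→(16, 8): d=(2,2) inclusive
  edge (16, 8)→(14, 8): d=(-2,0) inclusive
  edge (14, 8)→(14, 6): d=(0,-2) inclusive
    (4,0)@(9, 1): e=[0,14,-10] → ·  [on edge]
    (5,1)@(11, 3): e=[0,10,-6] → ·  [on edge]
    (6,2)@(13, 5): e=[0,6,-2] → ·  [on edge]
    (7,3)@(15, 7): e=[0,2,2] → █  [on edge]
    (8,3)@(17, 7): e=[-4,2,6] → ·
  covered (1 px):
    · · · · · · · · · ·
    · · · · · · · · · ·
    · · · · · · · · · ·
    · · · · · · · █ · ·
T2:
  2·area = 105  (B↔C swapped to make it positive)
  edge (8, 7)→(1, 0): d=(-7,-7) inclusive
  edge (1, 0)→(16, 0): d=(15,0) inclusive
  edge (16, 0)→(8, 7): d=(-8,7) inclusive
    (1,0)@(3, 1): e=[7,15,83] → █
    (2,0)@(5, 1): e=[21,15,69] → █
    (3,0)@(7, 1): e=[35,15,55] → █
    (4,0)@(9, 1): e=[49,15,41] → █
    (5,0)@(11, 1): e=[63,15,27] → █
    (6,0)@(13, 1): e=[77,15,13] → █
    (7,0)@(15, 1): e=[91,15,-1] → ·
    (1,1)@(3, 3): e=[-7,45,67] → ·
    (2,1)@(5, 3): e=[7,45,53] → █
    (6,1)@(13, 3): e=[63,45,-3] → ·
    (2,2)@(5, 5): e=[-7,75,37] → ·
    (3,2)@(7, 5): e=[7,75,23] → █
  covered (12 px):
    · █ █ █ █ █ █ · · ·
    · · █ █ █ █ · · · ·
    · · · █ █ · · · · ·
    · · · · · · · · · ·

Answer: 15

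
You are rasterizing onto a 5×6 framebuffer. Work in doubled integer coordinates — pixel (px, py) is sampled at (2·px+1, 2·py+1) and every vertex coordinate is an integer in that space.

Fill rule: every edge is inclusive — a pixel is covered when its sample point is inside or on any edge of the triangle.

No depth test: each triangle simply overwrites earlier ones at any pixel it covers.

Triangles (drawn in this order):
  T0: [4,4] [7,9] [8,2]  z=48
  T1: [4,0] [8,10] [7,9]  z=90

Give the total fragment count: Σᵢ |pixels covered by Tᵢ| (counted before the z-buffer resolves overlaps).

T0:
  2·area = 26  (B↔C swapped to make it positive)
  edge (4, 4)→(8, 2): d=(4,-2) inclusive
  edge (8, 2)→(7, 9): d=(-1,7) inclusive
  edge (7, 9)→(4, 4): d=(-3,-5) inclusive
    (3,1)@(7, 3): e=[2,6,18] → #
    (4,1)@(9, 3): e=[6,-8,28] → ·
    (2,2)@(5, 5): e=[6,18,2] → #
    (4,2)@(9, 5): e=[14,-10,22] → ·
    (2,3)@(5, 7): e=[14,16,-4] → ·
    (3,3)@(7, 7): e=[18,2,6] → #
    (4,3)@(9, 7): e=[22,-12,16] → ·
    (3,4)@(7, 9): e=[26,0,0] → #  [on edge]
    (4,4)@(9, 9): e=[30,-14,10] → ·
    (3,5)@(7, 11): e=[34,-2,-6] → ·
  covered (5 px):
    · · · · ·
    · · · # ·
    · · # # ·
    · · · # ·
    · · · # ·
    · · · · ·
T1:
  2·area = 6
  edge (4, 0)→(8, 10): d=(4,10) inclusive
  edge (8, 10)→(7, 9): d=(-1,-1) inclusive
  edge (7, 9)→(4, 0): d=(-3,-9) inclusive
    (0,1)@(1, 3): e=[42,0,-36] → ·  [on edge]
    (2,1)@(5, 3): e=[2,4,0] → #  [on edge]
    (3,1)@(7, 3): e=[-18,6,18] → ·
    (1,2)@(3, 5): e=[30,0,-24] → ·  [on edge]
    (2,2)@(5, 5): e=[10,2,-6] → ·
    (2,3)@(5, 7): e=[18,0,-12] → ·  [on edge]
    (3,4)@(7, 9): e=[6,0,0] → #  [on edge]
    (4,4)@(9, 9): e=[-14,2,18] → ·
    (3,5)@(7, 11): e=[14,-2,-6] → ·
    (4,5)@(9, 11): e=[-6,0,12] → ·  [on edge]
  covered (2 px):
    · · · · ·
    · · # · ·
    · · · · ·
    · · · · ·
    · · · # ·
    · · · · ·

Final: 7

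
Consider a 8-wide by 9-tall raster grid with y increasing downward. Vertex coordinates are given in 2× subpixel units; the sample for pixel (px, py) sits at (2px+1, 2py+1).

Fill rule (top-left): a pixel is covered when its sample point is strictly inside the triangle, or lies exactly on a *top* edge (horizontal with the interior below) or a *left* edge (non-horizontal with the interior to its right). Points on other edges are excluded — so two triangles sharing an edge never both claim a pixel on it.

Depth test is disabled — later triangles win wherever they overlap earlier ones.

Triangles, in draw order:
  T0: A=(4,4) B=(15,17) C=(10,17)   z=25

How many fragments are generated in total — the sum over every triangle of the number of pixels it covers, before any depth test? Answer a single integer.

T0:
  2·area = 65
  edge (4, 4)→(15, 17): d=(11,13) right/bottom  bias=-1
  edge (15, 17)→(10, 17): d=(-5,0) right/bottom  bias=-1
  edge (10, 17)→(4, 4): d=(-6,-13) top-left  bias=+0
    (3,4)@(7, 9): e=[16,40,9] → #
    (4,4)@(9, 9): e=[-10,40,35] → ·
    (3,5)@(7, 11): e=[38,30,-3] → ·
    (4,5)@(9, 11): e=[12,30,23] → #
    (5,5)@(11, 11): e=[-14,30,49] → ·
    (4,6)@(9, 13): e=[34,20,11] → #
    (5,6)@(11, 13): e=[8,20,37] → #
    (6,6)@(13, 13): e=[-18,20,63] → ·
    (4,7)@(9, 15): e=[56,10,-1] → ·
    (5,7)@(11, 15): e=[30,10,25] → #
    (6,7)@(13, 15): e=[4,10,51] → #
    (7,7)@(15, 15): e=[-22,10,77] → ·
    (0,8)@(1, 17): e=[182,0,-117] → ·  [on edge]
    (1,8)@(3, 17): e=[156,0,-91] → ·  [on edge]
    (2,8)@(5, 17): e=[130,0,-65] → ·  [on edge]
    (3,8)@(7, 17): e=[104,0,-39] → ·  [on edge]
    (4,8)@(9, 17): e=[78,0,-13] → ·  [on edge]
    (5,8)@(11, 17): e=[52,0,13] → ·  [on edge]
    (6,8)@(13, 17): e=[26,0,39] → ·  [on edge]
    (7,8)@(15, 17): e=[0,0,65] → ·  [on edge]
  covered (6 px):
    · · · · · · · ·
    · · · · · · · ·
    · · · · · · · ·
    · · · · · · · ·
    · · · # · · · ·
    · · · · # · · ·
    · · · · # # · ·
    · · · · · # # ·
    · · · · · · · ·

Result: 6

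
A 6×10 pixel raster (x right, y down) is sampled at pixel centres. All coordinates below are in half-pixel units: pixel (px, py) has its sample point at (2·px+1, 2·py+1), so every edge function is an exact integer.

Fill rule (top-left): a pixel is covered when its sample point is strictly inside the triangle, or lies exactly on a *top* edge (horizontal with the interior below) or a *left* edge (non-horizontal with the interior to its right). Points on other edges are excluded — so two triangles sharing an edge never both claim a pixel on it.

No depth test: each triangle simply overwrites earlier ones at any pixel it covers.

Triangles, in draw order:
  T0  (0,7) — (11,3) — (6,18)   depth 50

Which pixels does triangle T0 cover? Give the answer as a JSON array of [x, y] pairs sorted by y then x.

T0:
  2·area = 145
  edge (0, 7)→(11, 3): d=(11,-4) top-left  bias=+0
  edge (11, 3)→(6, 18): d=(-5,15) right/bottom  bias=-1
  edge (6, 18)→(0, 7): d=(-6,-11) top-left  bias=+0
    (5,1)@(11, 3): e=[0,0,145] → ·  [on edge]
    (3,2)@(7, 5): e=[6,50,89] → █
    (4,2)@(9, 5): e=[14,20,111] → █
    (5,2)@(11, 5): e=[22,-10,133] → ·
    (0,3)@(1, 7): e=[4,130,11] → █
    (1,3)@(3, 7): e=[12,100,33] → █
    (2,3)@(5, 7): e=[20,70,55] → █
    (5,3)@(11, 7): e=[44,-20,121] → ·
    (0,4)@(1, 9): e=[26,120,-1] → ·
    (1,4)@(3, 9): e=[34,90,21] → █
    (4,4)@(9, 9): e=[58,0,87] → ·  [on edge]
    (1,5)@(3, 11): e=[56,80,9] → █
    (3,7)@(7, 15): e=[116,0,29] → ·  [on edge]
  covered (16 px):
    · · · · · ·
    · · · · · ·
    · · · █ █ ·
    █ █ █ █ █ ·
    · █ █ █ · ·
    · █ █ █ · ·
    · · █ █ · ·
    · · █ · · ·
    · · · · · ·
    · · · · · ·

Result: [[3,2],[4,2],[0,3],[1,3],[2,3],[3,3],[4,3],[1,4],[2,4],[3,4],[1,5],[2,5],[3,5],[2,6],[3,6],[2,7]]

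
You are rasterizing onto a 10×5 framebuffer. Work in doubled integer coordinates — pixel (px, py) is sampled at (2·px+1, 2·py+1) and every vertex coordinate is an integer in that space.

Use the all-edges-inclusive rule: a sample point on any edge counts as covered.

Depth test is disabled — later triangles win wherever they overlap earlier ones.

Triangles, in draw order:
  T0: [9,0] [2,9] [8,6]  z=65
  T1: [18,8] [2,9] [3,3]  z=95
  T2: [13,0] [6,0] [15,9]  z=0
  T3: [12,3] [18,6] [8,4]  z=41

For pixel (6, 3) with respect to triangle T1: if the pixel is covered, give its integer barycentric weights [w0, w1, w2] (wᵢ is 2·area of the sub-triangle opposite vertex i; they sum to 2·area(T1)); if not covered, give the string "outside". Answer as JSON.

T0:
  2·area = 33  (B↔C swapped to make it positive)
  edge (9, 0)→(8, 6): d=(-1,6) inclusive
  edge (8, 6)→(2, 9): d=(-6,3) inclusive
  edge (2, 9)→(9, 0): d=(7,-9) inclusive
    (3,1)@(7, 3): e=[9,21,3] → X
    (4,1)@(9, 3): e=[-3,15,21] → .
    (3,2)@(7, 5): e=[7,9,17] → X
    (4,2)@(9, 5): e=[-5,3,35] → .
    (2,3)@(5, 7): e=[17,3,13] → X
    (3,3)@(7, 7): e=[5,-3,31] → .
    (2,4)@(5, 9): e=[15,-9,27] → .
  covered (3 px):
    . . . . . . . . . .
    . . . X . . . . . .
    . . . X . . . . . .
    . . X . . . . . . .
    . . . . . . . . . .
T1:
  2·area = 95
  edge (18, 8)→(2, 9): d=(-16,1) inclusive
  edge (2, 9)→(3, 3): d=(1,-6) inclusive
  edge (3, 3)→(18, 8): d=(15,5) inclusive
    (1,1)@(3, 3): e=[95,0,0] → X  [on edge]
    (2,1)@(5, 3): e=[93,12,-10] → .
    (1,2)@(3, 5): e=[63,2,30] → X
    (2,2)@(5, 5): e=[61,14,20] → X
    (3,2)@(7, 5): e=[59,26,10] → X
    (4,2)@(9, 5): e=[57,38,0] → X  [on edge]
    (5,2)@(11, 5): e=[55,50,-10] → .
    (1,3)@(3, 7): e=[31,4,60] → X
    (5,3)@(11, 7): e=[23,52,20] → X
    (6,3)@(13, 7): e=[21,64,10] → X
    (7,3)@(15, 7): e=[19,76,0] → X  [on edge]
    (8,3)@(17, 7): e=[17,88,-10] → .
  covered (12 px):
    . . . . . . . . . .
    . X . . . . . . . .
    . X X X X . . . . .
    . X X X X X X X . .
    . . . . . . . . . .
T2:
  2·area = 63  (B↔C swapped to make it positive)
  edge (13, 0)→(15, 9): d=(2,9) inclusive
  edge (15, 9)→(6, 0): d=(-9,-9) inclusive
  edge (6, 0)→(13, 0): d=(7,0) inclusive
    (3,0)@(7, 1): e=[56,0,7] → X  [on edge]
    (4,0)@(9, 1): e=[38,18,7] → X
    (5,0)@(11, 1): e=[20,36,7] → X
    (6,0)@(13, 1): e=[2,54,7] → X
    (7,0)@(15, 1): e=[-16,72,7] → .
    (3,1)@(7, 3): e=[60,-18,21] → .
    (4,1)@(9, 3): e=[42,0,21] → X  [on edge]
    (7,1)@(15, 3): e=[-12,54,21] → .
    (4,2)@(9, 5): e=[46,-18,35] → .
    (5,2)@(11, 5): e=[28,0,35] → X  [on edge]
    (7,2)@(15, 5): e=[-8,36,35] → .
    (5,3)@(11, 7): e=[32,-18,49] → .
    (6,3)@(13, 7): e=[14,0,49] → X  [on edge]
    (7,4)@(15, 9): e=[0,0,63] → X  [on edge]
  covered (11 px):
    . . . X X X X . . .
    . . . . X X X . . .
    . . . . . X X . . .
    . . . . . . X . . .
    . . . . . . . X . .
T3:
  2·area = 18
  edge (12, 3)→(18, 6): d=(6,3) inclusive
  edge (18, 6)→(8, 4): d=(-10,-2) inclusive
  edge (8, 4)→(12, 3): d=(4,-1) inclusive
    (1,1)@(3, 3): e=[27,0,-9] → .  [on edge]
    (6,2)@(13, 5): e=[9,0,9] → X  [on edge]
    (7,2)@(15, 5): e=[3,4,11] → X
    (8,2)@(17, 5): e=[-3,8,13] → .
    (6,3)@(13, 7): e=[21,-20,17] → .
    (7,3)@(15, 7): e=[15,-16,19] → .
  covered (2 px):
    . . . . . . . . . .
    . . . . . . . . . .
    . . . . . . X X . .
    . . . . . . . . . .
    . . . . . . . . . .

Final: [64,10,21]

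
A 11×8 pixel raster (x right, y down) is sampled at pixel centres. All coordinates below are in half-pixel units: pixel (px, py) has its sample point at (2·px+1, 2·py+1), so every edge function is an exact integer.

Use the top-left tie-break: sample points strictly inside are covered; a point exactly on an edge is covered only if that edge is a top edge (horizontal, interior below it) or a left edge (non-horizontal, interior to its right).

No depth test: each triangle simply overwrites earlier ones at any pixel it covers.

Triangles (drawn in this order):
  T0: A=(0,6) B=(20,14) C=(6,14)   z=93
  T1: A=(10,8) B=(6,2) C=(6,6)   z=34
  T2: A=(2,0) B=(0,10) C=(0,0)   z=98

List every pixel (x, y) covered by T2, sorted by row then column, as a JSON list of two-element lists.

T0:
  2·area = 112
  edge (0, 6)→(20, 14): d=(20,8) right/bottom  bias=-1
  edge (20, 14)→(6, 14): d=(-14,0) right/bottom  bias=-1
  edge (6, 14)→(0, 6): d=(-6,-8) top-left  bias=+0
    (0,3)@(1, 7): e=[12,98,2] → #
    (1,3)@(3, 7): e=[-4,98,18] → ·
    (0,4)@(1, 9): e=[52,70,-10] → ·
    (1,4)@(3, 9): e=[36,70,6] → #
    (2,4)@(5, 9): e=[20,70,22] → #
    (3,4)@(7, 9): e=[4,70,38] → #
    (4,4)@(9, 9): e=[-12,70,54] → ·
    (1,5)@(3, 11): e=[76,42,-6] → ·
    (2,5)@(5, 11): e=[60,42,10] → #
    (4,5)@(9, 11): e=[28,42,42] → #
    (5,5)@(11, 11): e=[12,42,58] → #
    (6,5)@(13, 11): e=[-4,42,74] → ·
  covered (14 px):
    · · · · · · · · · · ·
    · · · · · · · · · · ·
    · · · · · · · · · · ·
    # · · · · · · · · · ·
    · # # # · · · · · · ·
    · · # # # # · · · · ·
    · · · # # # # # # · ·
    · · · · · · · · · · ·
T1:
  2·area = 16  (B↔C swapped to make it positive)
  edge (10, 8)→(6, 6): d=(-4,-2) top-left  bias=+0
  edge (6, 6)→(6, 2): d=(0,-4) top-left  bias=+0
  edge (6, 2)→(10, 8): d=(4,6) right/bottom  bias=-1
    (3,2)@(7, 5): e=[6,4,6] → #
    (4,2)@(9, 5): e=[10,12,-6] → ·
    (3,3)@(7, 7): e=[-2,4,14] → ·
    (4,3)@(9, 7): e=[2,12,2] → #
    (5,3)@(11, 7): e=[6,20,-10] → ·
    (4,4)@(9, 9): e=[-6,12,10] → ·
  covered (2 px):
    · · · · · · · · · · ·
    · · · · · · · · · · ·
    · · · # · · · · · · ·
    · · · · # · · · · · ·
    · · · · · · · · · · ·
    · · · · · · · · · · ·
    · · · · · · · · · · ·
    · · · · · · · · · · ·
T2:
  2·area = 20
  edge (2, 0)→(0, 10): d=(-2,10) right/bottom  bias=-1
  edge (0, 10)→(0, 0): d=(0,-10) top-left  bias=+0
  edge (0, 0)→(2, 0): d=(2,0) top-left  bias=+0
    (0,0)@(1, 1): e=[8,10,2] → #
    (1,0)@(3, 1): e=[-12,30,2] → ·
    (0,1)@(1, 3): e=[4,10,6] → #
    (1,1)@(3, 3): e=[-16,30,6] → ·
    (0,2)@(1, 5): e=[0,10,10] → ·  [on edge]
  covered (2 px):
    # · · · · · · · · · ·
    # · · · · · · · · · ·
    · · · · · · · · · · ·
    · · · · · · · · · · ·
    · · · · · · · · · · ·
    · · · · · · · · · · ·
    · · · · · · · · · · ·
    · · · · · · · · · · ·

Final: [[0,0],[0,1]]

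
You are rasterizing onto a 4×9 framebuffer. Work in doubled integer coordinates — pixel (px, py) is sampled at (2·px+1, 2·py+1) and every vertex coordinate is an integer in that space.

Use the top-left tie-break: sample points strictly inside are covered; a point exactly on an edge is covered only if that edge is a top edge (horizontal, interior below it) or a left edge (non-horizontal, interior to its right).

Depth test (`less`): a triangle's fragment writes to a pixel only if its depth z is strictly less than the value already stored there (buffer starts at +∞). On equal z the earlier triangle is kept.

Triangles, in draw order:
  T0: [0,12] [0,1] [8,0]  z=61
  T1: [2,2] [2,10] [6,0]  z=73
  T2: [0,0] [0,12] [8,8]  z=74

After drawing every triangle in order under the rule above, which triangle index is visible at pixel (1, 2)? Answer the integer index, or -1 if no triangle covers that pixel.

T0:
  2·area = 88
  edge (0, 12)→(0, 1): d=(0,-11) top-left  bias=+0
  edge (0, 1)→(8, 0): d=(8,-1) top-left  bias=+0
  edge (8, 0)→(0, 12): d=(-8,12) right/bottom  bias=-1
    (0,0)@(1, 1): e=[11,1,76] → █
    (1,0)@(3, 1): e=[33,3,52] → █
    (2,0)@(5, 1): e=[55,5,28] → █
    (3,0)@(7, 1): e=[77,7,4] → █
    (0,1)@(1, 3): e=[11,17,60] → █
    (3,1)@(7, 3): e=[77,23,-12] → ·
    (0,2)@(1, 5): e=[11,33,44] → █
    (2,2)@(5, 5): e=[55,37,-4] → ·
    (0,3)@(1, 7): e=[11,49,28] → █
    (2,3)@(5, 7): e=[55,53,-20] → ·
    (0,4)@(1, 9): e=[11,65,12] → █
    (1,4)@(3, 9): e=[33,67,-12] → ·
  covered (12 px):
    █ █ █ █
    █ █ █ ·
    █ █ · ·
    █ █ · ·
    █ · · ·
    · · · ·
    · · · ·
    · · · ·
    · · · ·
T1:
  2·area = 32  (B↔C swapped to make it positive)
  edge (2, 2)→(6, 0): d=(4,-2) top-left  bias=+0
  edge (6, 0)→(2, 10): d=(-4,10) right/bottom  bias=-1
  edge (2, 10)→(2, 2): d=(0,-8) top-left  bias=+0
    (2,0)@(5, 1): e=[2,6,24] → █
    (3,0)@(7, 1): e=[6,-14,40] → ·
    (1,1)@(3, 3): e=[6,18,8] → █
    (2,1)@(5, 3): e=[10,-2,24] → ·
    (1,2)@(3, 5): e=[14,10,8] → █
    (2,2)@(5, 5): e=[18,-10,24] → ·
    (1,3)@(3, 7): e=[22,2,8] → █
    (2,3)@(5, 7): e=[26,-18,24] → ·
    (1,4)@(3, 9): e=[30,-6,8] → ·
  covered (4 px):
    · · █ ·
    · █ · ·
    · █ · ·
    · █ · ·
    · · · ·
    · · · ·
    · · · ·
    · · · ·
    · · · ·
T2:
  2·area = 96  (B↔C swapped to make it positive)
  edge (0, 0)→(8, 8): d=(8,8) right/bottom  bias=-1
  edge (8, 8)→(0, 12): d=(-8,4) right/bottom  bias=-1
  edge (0, 12)→(0, 0): d=(0,-12) top-left  bias=+0
    (0,0)@(1, 1): e=[0,84,12] → ·  [on edge]
    (0,1)@(1, 3): e=[16,68,12] → █
    (1,1)@(3, 3): e=[0,60,36] → ·  [on edge]
    (0,2)@(1, 5): e=[32,52,12] → █
    (1,2)@(3, 5): e=[16,44,36] → █
    (2,2)@(5, 5): e=[0,36,60] → ·  [on edge]
    (0,3)@(1, 7): e=[48,36,12] → █
    (2,3)@(5, 7): e=[16,20,60] → █
    (3,3)@(7, 7): e=[0,12,84] → ·  [on edge]
    (0,4)@(1, 9): e=[64,20,12] → █
    (3,4)@(7, 9): e=[16,-4,84] → ·
    (0,5)@(1, 11): e=[80,4,12] → █
  covered (10 px):
    · · · ·
    █ · · ·
    █ █ · ·
    █ █ █ ·
    █ █ █ ·
    █ · · ·
    · · · ·
    · · · ·
    · · · ·

Z-buffer (winner per pixel, '.' = empty):
  0 0 0 0
  0 0 0 .
  0 0 . .
  0 0 2 .
  0 2 2 .
  2 . . .
  . . . .
  . . . .
  . . . .

Answer: 0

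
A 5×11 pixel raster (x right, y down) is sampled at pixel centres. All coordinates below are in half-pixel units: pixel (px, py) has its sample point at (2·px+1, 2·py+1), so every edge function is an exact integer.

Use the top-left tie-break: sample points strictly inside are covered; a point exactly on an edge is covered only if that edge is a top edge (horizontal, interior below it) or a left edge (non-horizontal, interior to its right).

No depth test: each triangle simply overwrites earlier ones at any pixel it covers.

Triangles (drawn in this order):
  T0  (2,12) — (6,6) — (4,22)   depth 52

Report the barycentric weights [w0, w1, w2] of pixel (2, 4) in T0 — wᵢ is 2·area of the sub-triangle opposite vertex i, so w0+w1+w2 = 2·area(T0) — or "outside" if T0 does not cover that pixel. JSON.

T0:
  2·area = 52
  edge (2, 12)→(6, 6): d=(4,-6) top-left  bias=+0
  edge (6, 6)→(4, 22): d=(-2,16) right/bottom  bias=-1
  edge (4, 22)→(2, 12): d=(-2,-10) top-left  bias=+0
    (0,3)@(1, 7): e=[-26,78,0] → ·  [on edge]
    (2,4)@(5, 9): e=[6,10,36] → █
    (3,4)@(7, 9): e=[18,-22,56] → ·
    (1,5)@(3, 11): e=[2,38,12] → █
    (3,5)@(7, 11): e=[26,-26,52] → ·
    (1,6)@(3, 13): e=[10,34,8] → █
    (3,6)@(7, 13): e=[34,-30,48] → ·
    (1,7)@(3, 15): e=[18,30,4] → █
    (2,7)@(5, 15): e=[30,-2,24] → ·
    (1,8)@(3, 17): e=[26,26,0] → █  [on edge]
    (2,8)@(5, 17): e=[38,-6,20] → ·
    (1,9)@(3, 19): e=[34,22,-4] → ·
  covered (7 px):
    · · · · ·
    · · · · ·
    · · · · ·
    · · · · ·
    · · █ · ·
    · █ █ · ·
    · █ █ · ·
    · █ · · ·
    · █ · · ·
    · · · · ·
    · · · · ·

Final: [10,36,6]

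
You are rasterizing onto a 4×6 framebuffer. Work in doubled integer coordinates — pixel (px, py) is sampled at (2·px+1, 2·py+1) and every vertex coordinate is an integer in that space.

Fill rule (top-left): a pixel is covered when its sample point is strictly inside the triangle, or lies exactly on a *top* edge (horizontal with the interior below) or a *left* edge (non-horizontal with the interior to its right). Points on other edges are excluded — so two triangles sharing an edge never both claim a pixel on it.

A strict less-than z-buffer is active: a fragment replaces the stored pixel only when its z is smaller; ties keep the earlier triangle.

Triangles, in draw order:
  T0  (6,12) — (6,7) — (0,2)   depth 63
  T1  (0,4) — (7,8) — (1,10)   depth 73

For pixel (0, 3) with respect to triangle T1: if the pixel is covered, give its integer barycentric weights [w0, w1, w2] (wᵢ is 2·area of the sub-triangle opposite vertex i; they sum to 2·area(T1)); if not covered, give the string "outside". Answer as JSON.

T0:
  2·area = 30  (B↔C swapped to make it positive)
  edge (6, 12)→(0, 2): d=(-6,-10) top-left  bias=+0
  edge (0, 2)→(6, 7): d=(6,5) right/bottom  bias=-1
  edge (6, 7)→(6, 12): d=(0,5) right/bottom  bias=-1
    (0,1)@(1, 3): e=[4,1,25] → █
    (1,1)@(3, 3): e=[24,-9,15] → ·
    (0,2)@(1, 5): e=[-8,13,25] → ·
    (1,2)@(3, 5): e=[12,3,15] → █
    (2,2)@(5, 5): e=[32,-7,5] → ·
    (1,3)@(3, 7): e=[0,15,15] → █  [on edge]
    (2,3)@(5, 7): e=[20,5,5] → █
    (3,3)@(7, 7): e=[40,-5,-5] → ·
    (1,4)@(3, 9): e=[-12,27,15] → ·
    (2,4)@(5, 9): e=[8,17,5] → █
    (3,4)@(7, 9): e=[28,7,-5] → ·
    (2,5)@(5, 11): e=[-4,29,5] → ·
  covered (5 px):
    · · · ·
    █ · · ·
    · █ · ·
    · █ █ ·
    · · █ ·
    · · · ·
T1:
  2·area = 38
  edge (0, 4)→(7, 8): d=(7,4) right/bottom  bias=-1
  edge (7, 8)→(1, 10): d=(-6,2) right/bottom  bias=-1
  edge (1, 10)→(0, 4): d=(-1,-6) top-left  bias=+0
    (0,2)@(1, 5): e=[3,30,5] → █
    (1,2)@(3, 5): e=[-5,26,17] → ·
    (0,3)@(1, 7): e=[17,18,3] → █
    (1,3)@(3, 7): e=[9,14,15] → █
    (2,3)@(5, 7): e=[1,10,27] → █
    (3,3)@(7, 7): e=[-7,6,39] → ·
    (0,4)@(1, 9): e=[31,6,1] → █
    (2,4)@(5, 9): e=[15,-2,25] → ·
    (0,5)@(1, 11): e=[45,-6,-1] → ·
    (1,5)@(3, 11): e=[37,-10,11] → ·
  covered (6 px):
    · · · ·
    · · · ·
    █ · · ·
    █ █ █ ·
    █ █ · ·
    · · · ·

Result: [18,3,17]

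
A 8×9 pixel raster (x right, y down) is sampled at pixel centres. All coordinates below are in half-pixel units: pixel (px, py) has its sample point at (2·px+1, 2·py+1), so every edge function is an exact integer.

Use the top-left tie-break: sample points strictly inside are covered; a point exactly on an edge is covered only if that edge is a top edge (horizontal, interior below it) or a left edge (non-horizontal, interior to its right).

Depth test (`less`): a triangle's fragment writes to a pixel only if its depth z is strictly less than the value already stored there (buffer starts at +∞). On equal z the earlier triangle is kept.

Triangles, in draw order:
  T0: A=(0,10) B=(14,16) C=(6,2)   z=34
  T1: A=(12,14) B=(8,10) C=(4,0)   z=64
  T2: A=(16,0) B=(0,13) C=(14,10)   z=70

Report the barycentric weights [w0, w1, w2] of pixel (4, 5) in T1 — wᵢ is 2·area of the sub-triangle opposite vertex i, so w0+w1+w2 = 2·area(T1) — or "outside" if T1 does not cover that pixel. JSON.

T0:
  2·area = 148  (B↔C swapped to make it positive)
  edge (0, 10)→(6, 2): d=(6,-8) top-left  bias=+0
  edge (6, 2)→(14, 16): d=(8,14) right/bottom  bias=-1
  edge (14, 16)→(0, 10): d=(-14,-6) top-left  bias=+0
    (2,2)@(5, 5): e=[10,38,100] → █
    (3,2)@(7, 5): e=[26,10,112] → █
    (4,2)@(9, 5): e=[42,-18,124] → ·
    (1,3)@(3, 7): e=[6,82,60] → █
    (4,3)@(9, 7): e=[54,-2,96] → ·
    (0,4)@(1, 9): e=[2,126,20] → █
    (4,4)@(9, 9): e=[66,14,68] → █
    (5,4)@(11, 9): e=[82,-14,80] → ·
    (0,5)@(1, 11): e=[14,142,-8] → ·
    (1,5)@(3, 11): e=[30,114,4] → █
    (5,5)@(11, 11): e=[94,2,52] → █
    (6,5)@(13, 11): e=[110,-26,64] → ·
    (3,6)@(7, 13): e=[74,74,0] → █  [on edge]
  covered (19 px):
    · · · · · · · ·
    · · · · · · · ·
    · · █ █ · · · ·
    · █ █ █ · · · ·
    █ █ █ █ █ · · ·
    · █ █ █ █ █ · ·
    · · · █ █ █ · ·
    · · · · · · █ ·
    · · · · · · · ·
T1:
  2·area = 24
  edge (12, 14)→(8, 10): d=(-4,-4) top-left  bias=+0
  edge (8, 10)→(4, 0): d=(-4,-10) top-left  bias=+0
  edge (4, 0)→(12, 14): d=(8,14) right/bottom  bias=-1
    (0,1)@(1, 3): e=[0,-42,66] → ·  [on edge]
    (1,2)@(3, 5): e=[0,-30,54] → ·  [on edge]
    (2,3)@(5, 7): e=[0,-18,42] → ·  [on edge]
    (3,3)@(7, 7): e=[8,2,14] → █
    (4,3)@(9, 7): e=[16,22,-14] → ·
    (3,4)@(7, 9): e=[0,-6,30] → ·  [on edge]
    (4,4)@(9, 9): e=[8,14,2] → █
    (5,4)@(11, 9): e=[16,34,-26] → ·
    (4,5)@(9, 11): e=[0,6,18] → █  [on edge]
    (5,5)@(11, 11): e=[8,26,-10] → ·
    (4,6)@(9, 13): e=[-8,-2,34] → ·
    (5,6)@(11, 13): e=[0,18,6] → █  [on edge]
    (6,7)@(13, 15): e=[0,30,-6] → ·  [on edge]
    (7,8)@(15, 17): e=[0,42,-18] → ·  [on edge]
  covered (4 px):
    · · · · · · · ·
    · · · · · · · ·
    · · · · · · · ·
    · · · █ · · · ·
    · · · · █ · · ·
    · · · · █ · · ·
    · · · · · █ · ·
    · · · · · · · ·
    · · · · · · · ·
T2:
  2·area = 134  (B↔C swapped to make it positive)
  edge (16, 0)→(14, 10): d=(-2,10) right/bottom  bias=-1
  edge (14, 10)→(0, 13): d=(-14,3) right/bottom  bias=-1
  edge (0, 13)→(16, 0): d=(16,-13) top-left  bias=+0
    (7,0)@(15, 1): e=[8,123,3] → █
    (6,1)@(13, 3): e=[24,101,9] → █
    (5,2)@(11, 5): e=[40,79,15] → █
    (7,2)@(15, 5): e=[0,67,67] → ·  [on edge]
    (4,3)@(9, 7): e=[56,57,21] → █
    (7,3)@(15, 7): e=[-4,39,99] → ·
    (2,4)@(5, 9): e=[92,41,1] → █
    (3,4)@(7, 9): e=[72,35,27] → █
    (7,4)@(15, 9): e=[-8,11,131] → ·
    (1,5)@(3, 11): e=[108,19,7] → █
    (5,5)@(11, 11): e=[28,-5,111] → ·
    (6,5)@(13, 11): e=[8,-11,137] → ·
    (6,7)@(13, 15): e=[0,-67,201] → ·  [on edge]
  covered (17 px):
    · · · · · · · █
    · · · · · · █ █
    · · · · · █ █ ·
    · · · · █ █ █ ·
    · · █ █ █ █ █ ·
    · █ █ █ █ · · ·
    · · · · · · · ·
    · · · · · · · ·
    · · · · · · · ·

Result: [6,18,0]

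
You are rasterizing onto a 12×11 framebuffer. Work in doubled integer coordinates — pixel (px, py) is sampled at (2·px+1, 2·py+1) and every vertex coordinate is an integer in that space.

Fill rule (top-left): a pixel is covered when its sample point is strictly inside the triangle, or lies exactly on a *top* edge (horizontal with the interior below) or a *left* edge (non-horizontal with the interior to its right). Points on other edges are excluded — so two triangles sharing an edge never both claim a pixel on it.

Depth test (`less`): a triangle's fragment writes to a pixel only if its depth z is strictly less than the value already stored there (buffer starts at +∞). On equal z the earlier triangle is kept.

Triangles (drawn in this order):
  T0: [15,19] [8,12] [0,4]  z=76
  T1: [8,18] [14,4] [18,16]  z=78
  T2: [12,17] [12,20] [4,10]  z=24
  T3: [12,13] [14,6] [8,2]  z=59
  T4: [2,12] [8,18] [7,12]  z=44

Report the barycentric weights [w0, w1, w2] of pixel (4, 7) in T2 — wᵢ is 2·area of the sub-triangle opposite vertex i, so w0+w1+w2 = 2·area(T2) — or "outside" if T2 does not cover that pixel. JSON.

T0:
  degenerate (2·area = 0) — covers nothing
T1:
  2·area = 128
  edge (8, 18)→(14, 4): d=(6,-14) top-left  bias=+0
  edge (14, 4)→(18, 16): d=(4,12) right/bottom  bias=-1
  edge (18, 16)→(8, 18): d=(-10,2) right/bottom  bias=-1
    (6,0)@(13, 1): e=[-32,0,160] → ·  [on edge]
    (6,3)@(13, 7): e=[4,24,100] → #
    (7,3)@(15, 7): e=[32,0,96] → ·  [on edge]
    (6,4)@(13, 9): e=[16,32,80] → #
    (7,4)@(15, 9): e=[44,8,76] → #
    (8,4)@(17, 9): e=[72,-16,72] → ·
    (5,5)@(11, 11): e=[0,64,64] → #  [on edge]
    (8,5)@(17, 11): e=[84,-8,52] → ·
    (5,6)@(11, 13): e=[12,72,44] → #
    (8,6)@(17, 13): e=[96,0,32] → ·  [on edge]
    (5,7)@(11, 15): e=[24,80,24] → #
    (8,7)@(17, 15): e=[108,8,12] → #
    (11,7)@(23, 15): e=[192,-64,0] → ·  [on edge]
    (6,8)@(13, 17): e=[64,64,0] → ·  [on edge]
    (1,9)@(3, 19): e=[-64,192,0] → ·  [on edge]
    (9,9)@(19, 19): e=[160,0,-32] → ·  [on edge]
  covered (15 px):
    · · · · · · · · · · · ·
    · · · · · · · · · · · ·
    · · · · · · · · · · · ·
    · · · · · · # · · · · ·
    · · · · · · # # · · · ·
    · · · · · # # # · · · ·
    · · · · · # # # · · · ·
    · · · · · # # # # · · ·
    · · · · # # · · · · · ·
    · · · · · · · · · · · ·
    · · · · · · · · · · · ·
T2:
  2·area = 24
  edge (12, 17)→(12, 20): d=(0,3) right/bottom  bias=-1
  edge (12, 20)→(4, 10): d=(-8,-10) top-left  bias=+0
  edge (4, 10)→(12, 17): d=(8,7) right/bottom  bias=-1
    (2,5)@(5, 11): e=[21,2,1] → #
    (3,5)@(7, 11): e=[15,22,-13] → ·
    (2,6)@(5, 13): e=[21,-14,17] → ·
    (3,6)@(7, 13): e=[15,6,3] → #
    (4,6)@(9, 13): e=[9,26,-11] → ·
    (3,7)@(7, 15): e=[15,-10,19] → ·
    (4,7)@(9, 15): e=[9,10,5] → #
    (5,7)@(11, 15): e=[3,30,-9] → ·
    (4,8)@(9, 17): e=[9,-6,21] → ·
    (5,8)@(11, 17): e=[3,14,7] → #
    (6,8)@(13, 17): e=[-3,34,-7] → ·
    (5,9)@(11, 19): e=[3,-2,23] → ·
  covered (4 px):
    · · · · · · · · · · · ·
    · · · · · · · · · · · ·
    · · · · · · · · · · · ·
    · · · · · · · · · · · ·
    · · · · · · · · · · · ·
    · · # · · · · · · · · ·
    · · · # · · · · · · · ·
    · · · · # · · · · · · ·
    · · · · · # · · · · · ·
    · · · · · · · · · · · ·
    · · · · · · · · · · · ·
T3:
  2·area = 50  (B↔C swapped to make it positive)
  edge (12, 13)→(8, 2): d=(-4,-11) top-left  bias=+0
  edge (8, 2)→(14, 6): d=(6,4) right/bottom  bias=-1
  edge (14, 6)→(12, 13): d=(-2,7) right/bottom  bias=-1
    (4,1)@(9, 3): e=[7,2,41] → #
    (5,1)@(11, 3): e=[29,-6,27] → ·
    (4,2)@(9, 5): e=[-1,14,37] → ·
    (5,2)@(11, 5): e=[21,6,23] → #
    (6,2)@(13, 5): e=[43,-2,9] → ·
    (5,3)@(11, 7): e=[13,18,19] → #
    (6,3)@(13, 7): e=[35,10,5] → #
    (7,3)@(15, 7): e=[57,2,-9] → ·
    (5,4)@(11, 9): e=[5,30,15] → #
    (7,4)@(15, 9): e=[49,14,-13] → ·
    (5,5)@(11, 11): e=[-3,42,11] → ·
    (6,5)@(13, 11): e=[19,34,-3] → ·
  covered (6 px):
    · · · · · · · · · · · ·
    · · · · # · · · · · · ·
    · · · · · # · · · · · ·
    · · · · · # # · · · · ·
    · · · · · # # · · · · ·
    · · · · · · · · · · · ·
    · · · · · · · · · · · ·
    · · · · · · · · · · · ·
    · · · · · · · · · · · ·
    · · · · · · · · · · · ·
    · · · · · · · · · · · ·
T4:
  2·area = 30  (B↔C swapped to make it positive)
  edge (2, 12)→(7, 12): d=(5,0) top-left  bias=+0
  edge (7, 12)→(8, 18): d=(1,6) right/bottom  bias=-1
  edge (8, 18)→(2, 12): d=(-6,-6) top-left  bias=+0
    (0,5)@(1, 11): e=[-5,35,0] → ·  [on edge]
    (1,6)@(3, 13): e=[5,25,0] → #  [on edge]
    (2,6)@(5, 13): e=[5,13,12] → #
    (3,6)@(7, 13): e=[5,1,24] → #
    (4,6)@(9, 13): e=[5,-11,36] → ·
    (1,7)@(3, 15): e=[15,27,-12] → ·
    (2,7)@(5, 15): e=[15,15,0] → #  [on edge]
    (4,7)@(9, 15): e=[15,-9,24] → ·
    (2,8)@(5, 17): e=[25,17,-12] → ·
    (3,8)@(7, 17): e=[25,5,0] → #  [on edge]
    (4,8)@(9, 17): e=[25,-7,12] → ·
    (3,9)@(7, 19): e=[35,7,-12] → ·
    (4,9)@(9, 19): e=[35,-5,0] → ·  [on edge]
    (5,10)@(11, 21): e=[45,-15,0] → ·  [on edge]
  covered (6 px):
    · · · · · · · · · · · ·
    · · · · · · · · · · · ·
    · · · · · · · · · · · ·
    · · · · · · · · · · · ·
    · · · · · · · · · · · ·
    · · · · · · · · · · · ·
    · # # # · · · · · · · ·
    · · # # · · · · · · · ·
    · · · # · · · · · · · ·
    · · · · · · · · · · · ·
    · · · · · · · · · · · ·

Result: [10,5,9]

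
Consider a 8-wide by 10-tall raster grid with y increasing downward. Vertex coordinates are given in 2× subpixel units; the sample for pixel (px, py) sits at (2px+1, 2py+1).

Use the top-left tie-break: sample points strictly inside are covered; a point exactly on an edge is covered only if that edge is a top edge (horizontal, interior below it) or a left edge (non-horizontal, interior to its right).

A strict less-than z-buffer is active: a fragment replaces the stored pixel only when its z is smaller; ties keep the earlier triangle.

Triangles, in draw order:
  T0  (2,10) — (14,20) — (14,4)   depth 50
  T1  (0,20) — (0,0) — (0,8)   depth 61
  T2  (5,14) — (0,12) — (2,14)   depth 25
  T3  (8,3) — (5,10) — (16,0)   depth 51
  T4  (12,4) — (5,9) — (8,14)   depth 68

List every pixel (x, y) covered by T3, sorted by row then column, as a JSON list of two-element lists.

T0:
  2·area = 192  (B↔C swapped to make it positive)
  edge (2, 10)→(14, 4): d=(12,-6) top-left  bias=+0
  edge (14, 4)→(14, 20): d=(0,16) right/bottom  bias=-1
  edge (14, 20)→(2, 10): d=(-12,-10) top-left  bias=+0
    (6,2)@(13, 5): e=[6,16,170] → #
    (7,2)@(15, 5): e=[18,-16,190] → ·
    (4,3)@(9, 7): e=[6,80,106] → #
    (5,3)@(11, 7): e=[18,48,126] → #
    (7,3)@(15, 7): e=[42,-16,166] → ·
    (2,4)@(5, 9): e=[6,144,42] → #
    (3,4)@(7, 9): e=[18,112,62] → #
    (7,4)@(15, 9): e=[66,-16,142] → ·
    (2,5)@(5, 11): e=[30,144,18] → #
    (7,5)@(15, 11): e=[90,-16,118] → ·
    (2,6)@(5, 13): e=[54,144,-6] → ·
    (3,6)@(7, 13): e=[66,112,14] → #
  covered (24 px):
    · · · · · · · ·
    · · · · · · · ·
    · · · · · · # ·
    · · · · # # # ·
    · · # # # # # ·
    · · # # # # # ·
    · · · # # # # ·
    · · · · # # # ·
    · · · · · # # ·
    · · · · · · # ·
T1:
  degenerate (2·area = 0) — covers nothing
T2:
  2·area = 6  (B↔C swapped to make it positive)
  edge (5, 14)→(2, 14): d=(-3,0) right/bottom  bias=-1
  edge (2, 14)→(0, 12): d=(-2,-2) top-left  bias=+0
  edge (0, 12)→(5, 14): d=(5,2) right/bottom  bias=-1
    (0,6)@(1, 13): e=[3,0,3] → #  [on edge]
    (1,6)@(3, 13): e=[3,4,-1] → ·
    (0,7)@(1, 15): e=[-3,-4,13] → ·
    (1,7)@(3, 15): e=[-3,0,9] → ·  [on edge]
    (2,8)@(5, 17): e=[-9,0,15] → ·  [on edge]
    (3,9)@(7, 19): e=[-15,0,21] → ·  [on edge]
  covered (1 px):
    · · · · · · · ·
    · · · · · · · ·
    · · · · · · · ·
    · · · · · · · ·
    · · · · · · · ·
    · · · · · · · ·
    # · · · · · · ·
    · · · · · · · ·
    · · · · · · · ·
    · · · · · · · ·
T3:
  2·area = 47  (B↔C swapped to make it positive)
  edge (8, 3)→(16, 0): d=(8,-3) top-left  bias=+0
  edge (16, 0)→(5, 10): d=(-11,10) right/bottom  bias=-1
  edge (5, 10)→(8, 3): d=(3,-7) top-left  bias=+0
    (4,1)@(9, 3): e=[3,37,7] → #
    (5,1)@(11, 3): e=[9,17,21] → #
    (6,1)@(13, 3): e=[15,-3,35] → ·
    (4,2)@(9, 5): e=[19,15,13] → #
    (5,2)@(11, 5): e=[25,-5,27] → ·
    (3,3)@(7, 7): e=[29,13,5] → #
    (4,3)@(9, 7): e=[35,-7,19] → ·
    (3,4)@(7, 9): e=[45,-9,11] → ·
  covered (4 px):
    · · · · · · · ·
    · · · · # # · ·
    · · · · # · · ·
    · · · # · · · ·
    · · · · · · · ·
    · · · · · · · ·
    · · · · · · · ·
    · · · · · · · ·
    · · · · · · · ·
    · · · · · · · ·
T4:
  2·area = 50  (B↔C swapped to make it positive)
  edge (12, 4)→(8, 14): d=(-4,10) right/bottom  bias=-1
  edge (8, 14)→(5, 9): d=(-3,-5) top-left  bias=+0
  edge (5, 9)→(12, 4): d=(7,-5) top-left  bias=+0
    (5,2)@(11, 5): e=[6,42,2] → #
    (6,2)@(13, 5): e=[-14,52,12] → ·
    (4,3)@(9, 7): e=[18,26,6] → #
    (5,3)@(11, 7): e=[-2,36,16] → ·
    (2,4)@(5, 9): e=[50,0,0] → #  [on edge]
    (3,4)@(7, 9): e=[30,10,10] → #
    (5,4)@(11, 9): e=[-10,30,30] → ·
    (2,5)@(5, 11): e=[42,-6,14] → ·
    (3,5)@(7, 11): e=[22,4,24] → #
    (5,5)@(11, 11): e=[-18,24,44] → ·
    (3,6)@(7, 13): e=[14,-2,38] → ·
    (4,6)@(9, 13): e=[-6,8,48] → ·
    (5,9)@(11, 19): e=[-50,0,100] → ·  [on edge]
  covered (7 px):
    · · · · · · · ·
    · · · · · · · ·
    · · · · · # · ·
    · · · · # · · ·
    · · # # # · · ·
    · · · # # · · ·
    · · · · · · · ·
    · · · · · · · ·
    · · · · · · · ·
    · · · · · · · ·

Result: [[4,1],[5,1],[4,2],[3,3]]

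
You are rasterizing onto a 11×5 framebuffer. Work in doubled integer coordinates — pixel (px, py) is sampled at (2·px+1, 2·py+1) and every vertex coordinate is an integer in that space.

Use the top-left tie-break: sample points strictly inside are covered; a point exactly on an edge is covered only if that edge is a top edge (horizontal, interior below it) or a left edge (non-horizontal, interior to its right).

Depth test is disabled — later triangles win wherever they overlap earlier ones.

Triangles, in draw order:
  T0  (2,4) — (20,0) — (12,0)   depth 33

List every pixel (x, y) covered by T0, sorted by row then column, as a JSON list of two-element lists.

T0:
  2·area = 32  (B↔C swapped to make it positive)
  edge (2, 4)→(12, 0): d=(10,-4) top-left  bias=+0
  edge (12, 0)→(20, 0): d=(8,0) top-left  bias=+0
  edge (20, 0)→(2, 4): d=(-18,4) right/bottom  bias=-1
    (5,0)@(11, 1): e=[6,8,18] → #
    (6,0)@(13, 1): e=[14,8,10] → #
    (7,0)@(15, 1): e=[22,8,2] → #
    (8,0)@(17, 1): e=[30,8,-6] → ·
    (2,1)@(5, 3): e=[2,24,6] → #
    (3,1)@(7, 3): e=[10,24,-2] → ·
    (5,1)@(11, 3): e=[26,24,-18] → ·
    (6,1)@(13, 3): e=[34,24,-26] → ·
    (7,1)@(15, 3): e=[42,24,-34] → ·
    (2,2)@(5, 5): e=[22,40,-30] → ·
  covered (4 px):
    · · · · · # # # · · ·
    · · # · · · · · · · ·
    · · · · · · · · · · ·
    · · · · · · · · · · ·
    · · · · · · · · · · ·

Answer: [[5,0],[6,0],[7,0],[2,1]]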